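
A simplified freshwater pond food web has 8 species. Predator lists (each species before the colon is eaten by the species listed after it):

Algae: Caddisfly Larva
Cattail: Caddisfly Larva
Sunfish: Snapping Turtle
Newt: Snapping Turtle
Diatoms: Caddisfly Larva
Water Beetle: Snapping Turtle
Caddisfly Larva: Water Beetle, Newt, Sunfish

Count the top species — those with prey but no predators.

1

Top species (has prey, but nothing eats it): Snapping Turtle.
Count: 1.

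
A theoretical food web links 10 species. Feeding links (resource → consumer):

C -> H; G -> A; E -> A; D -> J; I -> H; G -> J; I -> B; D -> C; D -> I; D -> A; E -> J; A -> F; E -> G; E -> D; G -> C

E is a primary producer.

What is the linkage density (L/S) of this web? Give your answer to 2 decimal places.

There are L = 15 links among S = 10 species.
L/S = 15/10 = 1.5000 ≈ 1.50.

L/S = 1.50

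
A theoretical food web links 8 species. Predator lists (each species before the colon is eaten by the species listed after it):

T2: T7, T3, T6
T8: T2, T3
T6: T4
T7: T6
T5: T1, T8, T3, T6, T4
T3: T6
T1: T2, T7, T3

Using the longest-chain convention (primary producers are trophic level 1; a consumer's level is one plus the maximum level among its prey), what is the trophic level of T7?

Trophic level 4

T5 is a producer → level 1.
T1 eats T5 → level 2.
T2 eats T1 (level 2); other prey at levels: T8 2 → level 3.
T7 eats T2 (level 3); other prey at levels: T1 2 → level 4.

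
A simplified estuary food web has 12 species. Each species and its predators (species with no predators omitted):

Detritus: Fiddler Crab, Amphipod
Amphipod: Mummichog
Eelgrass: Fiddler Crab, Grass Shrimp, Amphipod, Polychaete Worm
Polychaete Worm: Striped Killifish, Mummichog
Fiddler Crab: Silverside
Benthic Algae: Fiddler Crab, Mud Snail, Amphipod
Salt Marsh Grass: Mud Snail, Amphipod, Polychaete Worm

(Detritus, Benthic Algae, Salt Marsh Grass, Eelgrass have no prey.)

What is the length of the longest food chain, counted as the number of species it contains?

One longest chain: Salt Marsh Grass → Polychaete Worm → Striped Killifish.
It has 3 species and 2 links.

3 species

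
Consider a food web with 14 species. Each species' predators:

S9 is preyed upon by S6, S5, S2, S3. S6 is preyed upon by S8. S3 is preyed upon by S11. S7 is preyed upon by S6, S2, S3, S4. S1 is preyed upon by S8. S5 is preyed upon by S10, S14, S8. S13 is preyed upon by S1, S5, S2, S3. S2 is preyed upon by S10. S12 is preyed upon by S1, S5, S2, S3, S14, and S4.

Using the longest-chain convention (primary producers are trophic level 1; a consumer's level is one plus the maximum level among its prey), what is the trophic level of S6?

S9 is a producer → level 1.
S6 eats S9 (level 1); other prey at levels: S7 1 → level 2.

Trophic level 2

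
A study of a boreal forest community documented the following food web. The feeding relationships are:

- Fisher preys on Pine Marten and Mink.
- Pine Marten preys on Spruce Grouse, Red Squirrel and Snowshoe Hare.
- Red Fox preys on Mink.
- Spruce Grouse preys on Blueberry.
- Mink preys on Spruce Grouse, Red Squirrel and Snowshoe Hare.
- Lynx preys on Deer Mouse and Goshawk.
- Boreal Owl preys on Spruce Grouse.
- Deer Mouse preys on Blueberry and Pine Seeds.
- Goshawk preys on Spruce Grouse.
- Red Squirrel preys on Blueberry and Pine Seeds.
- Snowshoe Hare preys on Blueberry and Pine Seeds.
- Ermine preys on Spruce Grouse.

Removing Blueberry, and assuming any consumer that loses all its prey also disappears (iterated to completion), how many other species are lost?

Remove Blueberry.
Round 1: Spruce Grouse (all prey gone) → extinct.
Round 2: Ermine (all prey gone), Goshawk (all prey gone), Boreal Owl (all prey gone) → extinct.
No further losses. Total secondary extinctions: 4.

4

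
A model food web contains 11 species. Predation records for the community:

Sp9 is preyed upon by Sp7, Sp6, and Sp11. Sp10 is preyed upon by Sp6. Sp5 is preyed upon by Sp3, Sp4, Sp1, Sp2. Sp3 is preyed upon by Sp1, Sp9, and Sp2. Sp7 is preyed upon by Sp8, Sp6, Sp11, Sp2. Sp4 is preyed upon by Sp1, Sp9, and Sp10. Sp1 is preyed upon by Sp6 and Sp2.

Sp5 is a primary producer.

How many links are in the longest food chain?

4 links

One longest chain: Sp5 → Sp4 → Sp9 → Sp7 → Sp11.
It has 5 species and 4 links.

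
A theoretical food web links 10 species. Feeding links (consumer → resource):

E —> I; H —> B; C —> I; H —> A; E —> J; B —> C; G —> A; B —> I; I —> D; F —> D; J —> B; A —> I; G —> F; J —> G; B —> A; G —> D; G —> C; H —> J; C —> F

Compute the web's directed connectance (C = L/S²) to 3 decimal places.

C = 0.190

The web has S = 10 species and L = 19 feeding links.
C = L / S² = 19 / 100 = 0.1900 ≈ 0.190.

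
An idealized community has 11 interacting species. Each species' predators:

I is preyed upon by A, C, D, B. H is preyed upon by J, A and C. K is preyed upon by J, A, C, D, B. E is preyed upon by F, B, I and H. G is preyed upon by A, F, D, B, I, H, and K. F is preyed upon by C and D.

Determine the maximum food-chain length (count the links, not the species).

One longest chain: G → K → J.
It has 3 species and 2 links.

2 links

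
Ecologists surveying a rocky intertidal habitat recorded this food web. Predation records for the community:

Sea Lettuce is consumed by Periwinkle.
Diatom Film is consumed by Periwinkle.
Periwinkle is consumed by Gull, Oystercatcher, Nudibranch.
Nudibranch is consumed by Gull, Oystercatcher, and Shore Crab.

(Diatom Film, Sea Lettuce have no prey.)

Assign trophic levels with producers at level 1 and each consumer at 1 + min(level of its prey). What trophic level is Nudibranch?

Diatom Film is a producer → level 1.
Periwinkle eats Diatom Film → level 2.
Nudibranch eats Periwinkle → level 3.
No prey of Nudibranch is below level 2, so 3 is the minimum.

Trophic level 3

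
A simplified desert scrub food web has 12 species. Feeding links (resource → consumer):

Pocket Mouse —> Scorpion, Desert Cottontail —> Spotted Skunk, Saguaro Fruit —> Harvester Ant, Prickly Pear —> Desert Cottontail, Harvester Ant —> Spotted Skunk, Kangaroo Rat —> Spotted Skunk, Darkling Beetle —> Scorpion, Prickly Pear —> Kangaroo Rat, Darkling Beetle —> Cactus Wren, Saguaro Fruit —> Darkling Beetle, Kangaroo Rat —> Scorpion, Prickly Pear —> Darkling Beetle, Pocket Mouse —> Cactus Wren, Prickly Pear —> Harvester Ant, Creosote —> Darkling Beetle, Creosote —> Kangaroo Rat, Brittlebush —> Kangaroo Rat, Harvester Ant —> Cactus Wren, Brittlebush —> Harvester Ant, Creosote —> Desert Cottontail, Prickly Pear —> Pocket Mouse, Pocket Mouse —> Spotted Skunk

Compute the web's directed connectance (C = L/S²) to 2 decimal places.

C = 0.15

The web has S = 12 species and L = 22 feeding links.
C = L / S² = 22 / 144 = 0.1528 ≈ 0.15.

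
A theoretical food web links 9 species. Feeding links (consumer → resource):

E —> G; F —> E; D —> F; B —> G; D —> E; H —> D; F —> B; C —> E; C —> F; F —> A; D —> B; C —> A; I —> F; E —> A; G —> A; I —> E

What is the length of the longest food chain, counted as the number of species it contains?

6 species

One longest chain: A → G → E → F → D → H.
It has 6 species and 5 links.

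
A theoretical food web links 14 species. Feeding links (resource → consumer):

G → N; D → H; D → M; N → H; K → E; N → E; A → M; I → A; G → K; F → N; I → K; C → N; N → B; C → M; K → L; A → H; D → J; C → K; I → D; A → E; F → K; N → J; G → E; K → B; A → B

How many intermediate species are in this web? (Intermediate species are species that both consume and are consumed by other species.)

Intermediate species (has both prey and predators): K, A, N, D.
Count: 4.

4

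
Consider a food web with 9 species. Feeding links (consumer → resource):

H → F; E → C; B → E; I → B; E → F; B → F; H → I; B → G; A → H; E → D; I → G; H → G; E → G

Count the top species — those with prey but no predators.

1

Top species (has prey, but nothing eats it): A.
Count: 1.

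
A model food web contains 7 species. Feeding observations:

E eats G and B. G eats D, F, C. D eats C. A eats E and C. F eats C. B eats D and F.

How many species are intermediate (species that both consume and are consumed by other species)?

5

Intermediate species (has both prey and predators): D, F, B, G, E.
Count: 5.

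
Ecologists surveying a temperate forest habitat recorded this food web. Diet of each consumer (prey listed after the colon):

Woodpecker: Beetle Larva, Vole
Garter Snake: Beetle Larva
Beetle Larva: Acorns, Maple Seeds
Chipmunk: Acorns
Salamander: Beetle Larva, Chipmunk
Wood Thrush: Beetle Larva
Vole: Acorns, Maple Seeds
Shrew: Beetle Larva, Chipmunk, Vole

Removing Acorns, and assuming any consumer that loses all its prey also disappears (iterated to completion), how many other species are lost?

1

Remove Acorns.
Round 1: Chipmunk (all prey gone) → extinct.
No further losses. Total secondary extinctions: 1.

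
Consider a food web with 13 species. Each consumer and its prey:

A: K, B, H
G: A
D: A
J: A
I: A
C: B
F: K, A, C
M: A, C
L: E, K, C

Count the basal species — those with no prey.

Basal species (no prey listed): E, K, B, H.
Count: 4.

4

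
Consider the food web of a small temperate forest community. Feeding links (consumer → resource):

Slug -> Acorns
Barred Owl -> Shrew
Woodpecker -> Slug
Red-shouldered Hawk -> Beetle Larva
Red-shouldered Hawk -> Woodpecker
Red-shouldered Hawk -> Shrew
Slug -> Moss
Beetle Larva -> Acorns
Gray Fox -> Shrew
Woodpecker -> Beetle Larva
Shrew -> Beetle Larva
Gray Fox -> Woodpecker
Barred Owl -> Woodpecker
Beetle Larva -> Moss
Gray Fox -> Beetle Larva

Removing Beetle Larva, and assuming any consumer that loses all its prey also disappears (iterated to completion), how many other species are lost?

1

Remove Beetle Larva.
Round 1: Shrew (all prey gone) → extinct.
No further losses. Total secondary extinctions: 1.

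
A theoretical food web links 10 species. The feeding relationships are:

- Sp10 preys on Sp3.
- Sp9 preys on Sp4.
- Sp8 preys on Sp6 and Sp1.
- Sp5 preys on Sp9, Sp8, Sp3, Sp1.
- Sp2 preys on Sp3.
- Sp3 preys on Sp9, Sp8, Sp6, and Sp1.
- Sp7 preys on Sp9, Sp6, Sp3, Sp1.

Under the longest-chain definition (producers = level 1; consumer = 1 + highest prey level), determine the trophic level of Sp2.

Sp4 is a producer → level 1.
Sp9 eats Sp4 → level 2.
Sp3 eats Sp9 (level 2); other prey at levels: Sp6 1, Sp1 1, Sp8 2 → level 3.
Sp2 eats Sp3 → level 4.

Trophic level 4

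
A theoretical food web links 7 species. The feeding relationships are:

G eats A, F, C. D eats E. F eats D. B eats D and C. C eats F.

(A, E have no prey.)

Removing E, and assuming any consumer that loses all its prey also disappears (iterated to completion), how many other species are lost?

4

Remove E.
Round 1: D (all prey gone) → extinct.
Round 2: F (all prey gone) → extinct.
Round 3: C (all prey gone) → extinct.
Round 4: B (all prey gone) → extinct.
No further losses. Total secondary extinctions: 4.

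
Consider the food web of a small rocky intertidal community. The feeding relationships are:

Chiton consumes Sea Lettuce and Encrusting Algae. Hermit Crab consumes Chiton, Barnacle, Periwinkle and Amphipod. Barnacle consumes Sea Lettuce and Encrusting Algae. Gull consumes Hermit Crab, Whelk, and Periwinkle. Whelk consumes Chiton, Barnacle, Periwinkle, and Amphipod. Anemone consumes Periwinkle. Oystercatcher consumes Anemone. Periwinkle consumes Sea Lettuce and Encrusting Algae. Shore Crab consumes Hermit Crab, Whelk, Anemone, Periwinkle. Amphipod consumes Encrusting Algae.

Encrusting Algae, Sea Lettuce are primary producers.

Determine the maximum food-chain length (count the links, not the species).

One longest chain: Encrusting Algae → Periwinkle → Anemone → Oystercatcher.
It has 4 species and 3 links.

3 links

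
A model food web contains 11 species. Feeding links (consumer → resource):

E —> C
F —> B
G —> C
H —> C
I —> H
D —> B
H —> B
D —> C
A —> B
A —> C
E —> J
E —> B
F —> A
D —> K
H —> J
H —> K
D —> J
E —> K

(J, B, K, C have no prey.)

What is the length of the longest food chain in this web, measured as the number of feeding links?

One longest chain: B → A → F.
It has 3 species and 2 links.

2 links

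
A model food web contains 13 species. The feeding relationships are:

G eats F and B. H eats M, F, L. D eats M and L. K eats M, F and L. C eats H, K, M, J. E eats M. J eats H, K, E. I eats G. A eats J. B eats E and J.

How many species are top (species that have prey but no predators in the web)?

4

Top species (has prey, but nothing eats it): D, A, C, I.
Count: 4.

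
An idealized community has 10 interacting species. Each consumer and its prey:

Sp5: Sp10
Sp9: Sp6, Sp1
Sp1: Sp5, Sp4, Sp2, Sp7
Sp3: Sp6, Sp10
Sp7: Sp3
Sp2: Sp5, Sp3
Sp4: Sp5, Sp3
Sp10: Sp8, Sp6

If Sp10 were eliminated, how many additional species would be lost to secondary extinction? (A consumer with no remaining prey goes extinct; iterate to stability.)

1

Remove Sp10.
Round 1: Sp5 (all prey gone) → extinct.
No further losses. Total secondary extinctions: 1.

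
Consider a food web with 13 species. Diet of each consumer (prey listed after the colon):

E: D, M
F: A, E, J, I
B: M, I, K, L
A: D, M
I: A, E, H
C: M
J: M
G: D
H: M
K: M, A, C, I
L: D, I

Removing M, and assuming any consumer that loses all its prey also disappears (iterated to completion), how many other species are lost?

Remove M.
Round 1: H (all prey gone), C (all prey gone), J (all prey gone) → extinct.
No further losses. Total secondary extinctions: 3.

3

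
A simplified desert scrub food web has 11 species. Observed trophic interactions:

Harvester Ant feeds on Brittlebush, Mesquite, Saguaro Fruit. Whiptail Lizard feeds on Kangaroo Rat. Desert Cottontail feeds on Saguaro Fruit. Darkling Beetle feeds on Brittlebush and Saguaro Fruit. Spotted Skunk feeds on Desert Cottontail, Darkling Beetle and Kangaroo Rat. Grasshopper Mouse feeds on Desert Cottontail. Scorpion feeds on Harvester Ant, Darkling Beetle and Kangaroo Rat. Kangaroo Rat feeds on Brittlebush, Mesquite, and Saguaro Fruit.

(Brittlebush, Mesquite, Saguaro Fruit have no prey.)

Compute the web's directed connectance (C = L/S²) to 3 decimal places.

C = 0.140

The web has S = 11 species and L = 17 feeding links.
C = L / S² = 17 / 121 = 0.1405 ≈ 0.140.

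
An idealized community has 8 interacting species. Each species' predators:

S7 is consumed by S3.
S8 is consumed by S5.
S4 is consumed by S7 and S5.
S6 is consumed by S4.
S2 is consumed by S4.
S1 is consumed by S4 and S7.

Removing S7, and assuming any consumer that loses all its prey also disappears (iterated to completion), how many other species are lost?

1

Remove S7.
Round 1: S3 (all prey gone) → extinct.
No further losses. Total secondary extinctions: 1.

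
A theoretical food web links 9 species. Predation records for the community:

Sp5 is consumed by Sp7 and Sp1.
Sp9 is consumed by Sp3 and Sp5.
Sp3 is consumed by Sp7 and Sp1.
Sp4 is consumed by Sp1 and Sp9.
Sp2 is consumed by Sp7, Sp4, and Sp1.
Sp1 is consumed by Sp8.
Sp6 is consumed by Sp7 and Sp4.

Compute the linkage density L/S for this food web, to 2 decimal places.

There are L = 14 links among S = 9 species.
L/S = 14/9 = 1.5556 ≈ 1.56.

L/S = 1.56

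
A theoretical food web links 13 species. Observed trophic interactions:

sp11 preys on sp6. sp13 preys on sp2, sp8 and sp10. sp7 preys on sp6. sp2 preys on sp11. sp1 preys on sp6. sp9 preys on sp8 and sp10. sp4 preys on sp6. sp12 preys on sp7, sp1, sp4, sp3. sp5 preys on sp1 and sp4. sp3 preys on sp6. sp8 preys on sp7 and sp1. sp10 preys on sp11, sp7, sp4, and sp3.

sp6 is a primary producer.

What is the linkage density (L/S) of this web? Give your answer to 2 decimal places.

L/S = 1.77

There are L = 23 links among S = 13 species.
L/S = 23/13 = 1.7692 ≈ 1.77.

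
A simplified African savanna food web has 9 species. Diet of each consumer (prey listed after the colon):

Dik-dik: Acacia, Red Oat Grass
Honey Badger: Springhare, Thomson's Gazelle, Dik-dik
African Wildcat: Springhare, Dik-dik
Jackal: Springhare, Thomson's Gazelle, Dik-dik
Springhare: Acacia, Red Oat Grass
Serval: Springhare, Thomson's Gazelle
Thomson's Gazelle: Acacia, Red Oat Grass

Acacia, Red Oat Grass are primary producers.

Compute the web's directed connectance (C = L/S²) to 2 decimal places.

C = 0.20

The web has S = 9 species and L = 16 feeding links.
C = L / S² = 16 / 81 = 0.1975 ≈ 0.20.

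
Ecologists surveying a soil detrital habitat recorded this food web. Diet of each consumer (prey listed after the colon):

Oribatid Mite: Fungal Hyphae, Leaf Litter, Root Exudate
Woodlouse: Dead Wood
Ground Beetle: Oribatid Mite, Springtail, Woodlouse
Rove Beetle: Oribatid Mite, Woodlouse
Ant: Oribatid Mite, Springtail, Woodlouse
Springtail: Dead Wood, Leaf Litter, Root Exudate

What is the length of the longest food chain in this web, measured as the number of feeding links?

One longest chain: Fungal Hyphae → Oribatid Mite → Ground Beetle.
It has 3 species and 2 links.

2 links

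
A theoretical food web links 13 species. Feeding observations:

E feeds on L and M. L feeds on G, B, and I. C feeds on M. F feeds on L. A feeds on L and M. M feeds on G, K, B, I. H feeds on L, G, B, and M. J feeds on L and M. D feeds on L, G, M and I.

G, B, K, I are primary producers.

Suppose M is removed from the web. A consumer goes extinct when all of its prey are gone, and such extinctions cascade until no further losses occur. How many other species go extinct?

Remove M.
Round 1: C (all prey gone) → extinct.
No further losses. Total secondary extinctions: 1.

1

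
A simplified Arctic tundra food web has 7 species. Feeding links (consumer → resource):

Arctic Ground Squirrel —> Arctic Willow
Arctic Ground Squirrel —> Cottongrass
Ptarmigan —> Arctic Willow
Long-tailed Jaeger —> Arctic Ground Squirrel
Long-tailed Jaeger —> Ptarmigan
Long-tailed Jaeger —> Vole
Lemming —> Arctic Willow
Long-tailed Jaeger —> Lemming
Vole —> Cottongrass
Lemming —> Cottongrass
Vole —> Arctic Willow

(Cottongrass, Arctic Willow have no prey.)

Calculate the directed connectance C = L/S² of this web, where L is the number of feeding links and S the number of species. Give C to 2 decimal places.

The web has S = 7 species and L = 11 feeding links.
C = L / S² = 11 / 49 = 0.2245 ≈ 0.22.

C = 0.22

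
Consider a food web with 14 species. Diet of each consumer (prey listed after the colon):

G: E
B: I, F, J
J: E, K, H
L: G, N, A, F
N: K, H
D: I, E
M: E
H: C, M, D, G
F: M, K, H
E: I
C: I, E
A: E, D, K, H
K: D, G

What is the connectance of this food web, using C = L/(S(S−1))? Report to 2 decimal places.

The web has S = 14 species and L = 32 feeding links.
C = L / (S(S−1)) = 32 / 182 = 0.1758 ≈ 0.18.

C = 0.18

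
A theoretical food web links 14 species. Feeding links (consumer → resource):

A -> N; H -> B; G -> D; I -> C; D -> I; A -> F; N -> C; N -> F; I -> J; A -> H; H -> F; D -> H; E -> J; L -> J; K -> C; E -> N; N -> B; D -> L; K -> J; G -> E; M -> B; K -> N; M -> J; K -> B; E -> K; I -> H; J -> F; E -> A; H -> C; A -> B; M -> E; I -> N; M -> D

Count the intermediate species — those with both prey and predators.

9

Intermediate species (has both prey and predators): J, H, N, A, K, L, I, E, D.
Count: 9.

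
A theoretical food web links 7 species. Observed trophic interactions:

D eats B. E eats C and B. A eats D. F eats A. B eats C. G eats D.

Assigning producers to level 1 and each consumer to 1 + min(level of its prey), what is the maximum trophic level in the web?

Producers (level 1): C.
Following each consumer down to its lowest-level prey: C → B → D → A → F (levels 1 through 5).
All prey of F (A 4) are at level 4 or above, so F is at level 1 + 4 = 5.
Every consumer has at least one prey at level 4 or below, so none exceeds level 5.

5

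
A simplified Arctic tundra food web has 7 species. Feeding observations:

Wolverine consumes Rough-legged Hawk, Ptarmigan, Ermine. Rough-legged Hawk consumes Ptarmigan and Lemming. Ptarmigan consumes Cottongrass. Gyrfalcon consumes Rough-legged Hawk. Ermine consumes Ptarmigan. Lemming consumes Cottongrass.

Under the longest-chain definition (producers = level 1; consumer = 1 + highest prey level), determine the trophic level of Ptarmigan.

Cottongrass is a producer → level 1.
Ptarmigan eats Cottongrass → level 2.

Trophic level 2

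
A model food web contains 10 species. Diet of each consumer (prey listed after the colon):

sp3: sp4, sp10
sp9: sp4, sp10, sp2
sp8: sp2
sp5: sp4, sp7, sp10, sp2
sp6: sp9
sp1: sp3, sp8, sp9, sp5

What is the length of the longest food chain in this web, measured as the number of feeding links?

2 links

One longest chain: sp4 → sp3 → sp1.
It has 3 species and 2 links.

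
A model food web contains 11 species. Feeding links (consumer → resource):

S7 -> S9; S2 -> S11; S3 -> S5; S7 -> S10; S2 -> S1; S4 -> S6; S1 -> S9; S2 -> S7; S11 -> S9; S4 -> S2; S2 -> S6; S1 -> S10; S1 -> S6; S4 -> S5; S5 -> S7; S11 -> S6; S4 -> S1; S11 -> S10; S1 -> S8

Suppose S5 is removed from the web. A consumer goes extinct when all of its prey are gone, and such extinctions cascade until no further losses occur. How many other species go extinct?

Remove S5.
Round 1: S3 (all prey gone) → extinct.
No further losses. Total secondary extinctions: 1.

1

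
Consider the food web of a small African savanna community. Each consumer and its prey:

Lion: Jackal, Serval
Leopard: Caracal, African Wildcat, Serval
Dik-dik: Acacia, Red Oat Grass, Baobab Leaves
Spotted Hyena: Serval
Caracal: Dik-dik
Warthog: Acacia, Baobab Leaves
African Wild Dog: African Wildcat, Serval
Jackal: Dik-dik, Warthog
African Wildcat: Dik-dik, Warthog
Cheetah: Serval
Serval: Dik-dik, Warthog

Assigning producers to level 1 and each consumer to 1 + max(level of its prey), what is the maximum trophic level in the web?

4

Producers (level 1): Acacia, Red Oat Grass, Baobab Leaves.
Acacia → Dik-dik → Serval → Cheetah gives Cheetah level 4.
No species has a prey at level 4, so no species reaches level 5.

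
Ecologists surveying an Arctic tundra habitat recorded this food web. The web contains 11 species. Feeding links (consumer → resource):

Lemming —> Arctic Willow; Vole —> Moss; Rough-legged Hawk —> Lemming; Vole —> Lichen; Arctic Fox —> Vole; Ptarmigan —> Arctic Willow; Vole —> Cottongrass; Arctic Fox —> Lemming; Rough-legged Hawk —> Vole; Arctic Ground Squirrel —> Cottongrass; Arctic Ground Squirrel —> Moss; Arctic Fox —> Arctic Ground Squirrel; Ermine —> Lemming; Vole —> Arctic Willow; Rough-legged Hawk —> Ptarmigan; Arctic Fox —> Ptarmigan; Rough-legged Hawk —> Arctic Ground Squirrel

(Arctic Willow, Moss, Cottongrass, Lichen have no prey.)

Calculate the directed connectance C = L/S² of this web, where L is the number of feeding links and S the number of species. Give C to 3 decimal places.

The web has S = 11 species and L = 17 feeding links.
C = L / S² = 17 / 121 = 0.1405 ≈ 0.140.

C = 0.140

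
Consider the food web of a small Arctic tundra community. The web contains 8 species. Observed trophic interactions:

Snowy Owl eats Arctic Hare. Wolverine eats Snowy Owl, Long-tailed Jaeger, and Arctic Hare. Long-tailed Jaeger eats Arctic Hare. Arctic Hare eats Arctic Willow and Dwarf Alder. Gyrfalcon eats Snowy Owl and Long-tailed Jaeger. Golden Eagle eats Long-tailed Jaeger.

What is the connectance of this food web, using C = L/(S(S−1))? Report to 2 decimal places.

The web has S = 8 species and L = 10 feeding links.
C = L / (S(S−1)) = 10 / 56 = 0.1786 ≈ 0.18.

C = 0.18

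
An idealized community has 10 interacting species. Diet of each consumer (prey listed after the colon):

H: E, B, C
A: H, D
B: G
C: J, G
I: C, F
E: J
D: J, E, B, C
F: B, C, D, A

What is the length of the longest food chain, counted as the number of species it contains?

6 species

One longest chain: J → E → H → A → F → I.
It has 6 species and 5 links.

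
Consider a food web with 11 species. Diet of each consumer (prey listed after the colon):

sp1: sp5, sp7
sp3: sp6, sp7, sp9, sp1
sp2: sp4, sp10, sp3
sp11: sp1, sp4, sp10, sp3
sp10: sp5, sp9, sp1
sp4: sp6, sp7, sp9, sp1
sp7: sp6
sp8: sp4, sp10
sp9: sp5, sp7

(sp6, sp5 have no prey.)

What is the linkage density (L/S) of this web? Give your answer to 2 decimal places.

L/S = 2.27

There are L = 25 links among S = 11 species.
L/S = 25/11 = 2.2727 ≈ 2.27.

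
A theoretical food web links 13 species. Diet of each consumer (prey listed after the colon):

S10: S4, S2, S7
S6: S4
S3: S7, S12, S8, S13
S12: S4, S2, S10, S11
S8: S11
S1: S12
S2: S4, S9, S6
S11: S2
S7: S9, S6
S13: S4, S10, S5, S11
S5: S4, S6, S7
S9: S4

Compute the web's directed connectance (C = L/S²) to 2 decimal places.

C = 0.17

The web has S = 13 species and L = 28 feeding links.
C = L / S² = 28 / 169 = 0.1657 ≈ 0.17.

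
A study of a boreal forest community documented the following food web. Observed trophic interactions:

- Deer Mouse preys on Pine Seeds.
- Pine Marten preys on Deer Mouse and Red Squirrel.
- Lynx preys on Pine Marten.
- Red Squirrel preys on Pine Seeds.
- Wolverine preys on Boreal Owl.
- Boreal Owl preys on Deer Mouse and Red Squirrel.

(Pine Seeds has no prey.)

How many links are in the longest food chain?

One longest chain: Pine Seeds → Red Squirrel → Pine Marten → Lynx.
It has 4 species and 3 links.

3 links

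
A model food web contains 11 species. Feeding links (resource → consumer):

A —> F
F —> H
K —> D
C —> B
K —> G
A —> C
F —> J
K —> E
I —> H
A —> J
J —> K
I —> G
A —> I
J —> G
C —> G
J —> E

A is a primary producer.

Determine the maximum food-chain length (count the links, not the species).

4 links

One longest chain: A → F → J → K → G.
It has 5 species and 4 links.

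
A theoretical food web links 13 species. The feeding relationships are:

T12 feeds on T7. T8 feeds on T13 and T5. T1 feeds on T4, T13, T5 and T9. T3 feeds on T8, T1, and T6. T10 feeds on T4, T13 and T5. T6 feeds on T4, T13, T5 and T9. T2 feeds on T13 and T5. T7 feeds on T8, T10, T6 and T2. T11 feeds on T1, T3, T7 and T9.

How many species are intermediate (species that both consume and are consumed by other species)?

7

Intermediate species (has both prey and predators): T10, T2, T8, T1, T6, T3, T7.
Count: 7.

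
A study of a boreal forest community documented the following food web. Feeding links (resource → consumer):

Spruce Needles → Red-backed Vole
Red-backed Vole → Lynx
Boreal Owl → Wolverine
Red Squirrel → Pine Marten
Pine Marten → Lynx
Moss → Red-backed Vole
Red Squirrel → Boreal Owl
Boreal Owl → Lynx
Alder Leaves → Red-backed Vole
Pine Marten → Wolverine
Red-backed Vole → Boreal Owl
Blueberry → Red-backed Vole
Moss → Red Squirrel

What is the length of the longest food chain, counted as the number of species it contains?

One longest chain: Moss → Red-backed Vole → Boreal Owl → Wolverine.
It has 4 species and 3 links.

4 species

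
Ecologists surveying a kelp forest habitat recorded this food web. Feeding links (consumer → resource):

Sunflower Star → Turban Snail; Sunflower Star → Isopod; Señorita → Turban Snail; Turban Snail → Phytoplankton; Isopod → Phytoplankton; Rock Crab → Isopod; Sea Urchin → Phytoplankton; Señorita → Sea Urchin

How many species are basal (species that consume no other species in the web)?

Basal species (no prey listed): Phytoplankton.
Count: 1.

1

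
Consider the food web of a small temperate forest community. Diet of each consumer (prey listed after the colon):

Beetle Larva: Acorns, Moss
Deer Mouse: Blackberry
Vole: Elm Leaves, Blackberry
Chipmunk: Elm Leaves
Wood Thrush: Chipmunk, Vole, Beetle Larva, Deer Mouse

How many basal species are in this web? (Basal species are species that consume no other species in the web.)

Basal species (no prey listed): Elm Leaves, Blackberry, Acorns, Moss.
Count: 4.

4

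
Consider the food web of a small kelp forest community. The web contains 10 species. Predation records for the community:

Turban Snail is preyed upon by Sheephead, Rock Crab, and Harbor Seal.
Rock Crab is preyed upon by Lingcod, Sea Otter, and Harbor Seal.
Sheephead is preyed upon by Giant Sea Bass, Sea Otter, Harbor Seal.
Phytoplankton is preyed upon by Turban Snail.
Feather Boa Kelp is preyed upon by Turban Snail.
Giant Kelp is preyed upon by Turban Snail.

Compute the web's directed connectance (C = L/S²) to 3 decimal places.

The web has S = 10 species and L = 12 feeding links.
C = L / S² = 12 / 100 = 0.1200 ≈ 0.120.

C = 0.120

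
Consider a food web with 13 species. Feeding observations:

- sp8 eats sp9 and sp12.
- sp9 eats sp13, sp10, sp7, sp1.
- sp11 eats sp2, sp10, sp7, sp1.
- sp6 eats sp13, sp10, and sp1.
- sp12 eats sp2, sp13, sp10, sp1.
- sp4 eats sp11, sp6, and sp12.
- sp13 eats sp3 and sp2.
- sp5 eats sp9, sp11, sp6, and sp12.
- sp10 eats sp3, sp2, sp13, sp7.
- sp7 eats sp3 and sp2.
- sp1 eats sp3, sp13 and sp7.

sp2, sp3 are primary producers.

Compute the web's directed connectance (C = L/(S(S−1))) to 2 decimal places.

C = 0.22

The web has S = 13 species and L = 35 feeding links.
C = L / (S(S−1)) = 35 / 156 = 0.2244 ≈ 0.22.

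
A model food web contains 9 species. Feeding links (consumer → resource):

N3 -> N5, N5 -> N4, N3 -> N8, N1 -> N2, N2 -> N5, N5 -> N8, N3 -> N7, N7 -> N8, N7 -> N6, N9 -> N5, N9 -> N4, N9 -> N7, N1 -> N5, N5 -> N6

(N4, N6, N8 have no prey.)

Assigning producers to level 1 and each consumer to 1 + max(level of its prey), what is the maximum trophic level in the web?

Producers (level 1): N4, N6, N8.
N4 → N5 → N2 → N1 gives N1 level 4.
No species has a prey at level 4, so no species reaches level 5.

4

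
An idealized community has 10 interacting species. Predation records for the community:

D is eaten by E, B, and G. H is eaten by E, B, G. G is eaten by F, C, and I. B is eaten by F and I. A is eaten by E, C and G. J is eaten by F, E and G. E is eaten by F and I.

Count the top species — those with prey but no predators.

Top species (has prey, but nothing eats it): I, C, F.
Count: 3.

3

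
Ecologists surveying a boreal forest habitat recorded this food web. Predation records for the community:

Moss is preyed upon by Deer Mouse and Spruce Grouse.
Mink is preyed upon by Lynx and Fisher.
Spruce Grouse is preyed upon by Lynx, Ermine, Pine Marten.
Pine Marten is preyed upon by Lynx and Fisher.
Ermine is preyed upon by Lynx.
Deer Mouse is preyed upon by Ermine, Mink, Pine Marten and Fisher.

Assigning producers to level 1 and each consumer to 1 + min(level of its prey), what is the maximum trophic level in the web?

3

Producers (level 1): Moss.
Following each consumer down to its lowest-level prey: Moss → Spruce Grouse → Pine Marten (levels 1 through 3).
All prey of Pine Marten (Spruce Grouse 2, Deer Mouse 2) are at level 2 or above, so Pine Marten is at level 1 + 2 = 3.
Every consumer has at least one prey at level 2 or below, so none exceeds level 3.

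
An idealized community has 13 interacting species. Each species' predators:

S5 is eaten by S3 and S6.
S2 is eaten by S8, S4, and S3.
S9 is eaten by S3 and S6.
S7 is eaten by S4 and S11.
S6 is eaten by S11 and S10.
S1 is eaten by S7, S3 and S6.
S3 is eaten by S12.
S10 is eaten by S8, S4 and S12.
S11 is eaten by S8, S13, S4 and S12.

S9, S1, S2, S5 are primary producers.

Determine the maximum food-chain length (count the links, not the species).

3 links

One longest chain: S1 → S7 → S11 → S12.
It has 4 species and 3 links.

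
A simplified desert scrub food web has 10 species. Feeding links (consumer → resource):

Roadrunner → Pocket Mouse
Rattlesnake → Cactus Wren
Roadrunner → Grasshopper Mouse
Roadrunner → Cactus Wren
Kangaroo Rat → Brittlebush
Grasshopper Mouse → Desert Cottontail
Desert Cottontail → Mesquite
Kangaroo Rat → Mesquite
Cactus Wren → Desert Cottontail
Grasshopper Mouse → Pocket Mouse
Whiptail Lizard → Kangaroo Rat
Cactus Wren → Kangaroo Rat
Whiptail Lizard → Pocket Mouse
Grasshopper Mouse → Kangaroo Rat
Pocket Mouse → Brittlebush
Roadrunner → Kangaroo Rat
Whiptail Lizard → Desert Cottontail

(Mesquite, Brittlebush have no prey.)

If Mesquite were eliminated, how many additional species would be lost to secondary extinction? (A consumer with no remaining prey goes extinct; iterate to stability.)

Remove Mesquite.
Round 1: Desert Cottontail (all prey gone) → extinct.
No further losses. Total secondary extinctions: 1.

1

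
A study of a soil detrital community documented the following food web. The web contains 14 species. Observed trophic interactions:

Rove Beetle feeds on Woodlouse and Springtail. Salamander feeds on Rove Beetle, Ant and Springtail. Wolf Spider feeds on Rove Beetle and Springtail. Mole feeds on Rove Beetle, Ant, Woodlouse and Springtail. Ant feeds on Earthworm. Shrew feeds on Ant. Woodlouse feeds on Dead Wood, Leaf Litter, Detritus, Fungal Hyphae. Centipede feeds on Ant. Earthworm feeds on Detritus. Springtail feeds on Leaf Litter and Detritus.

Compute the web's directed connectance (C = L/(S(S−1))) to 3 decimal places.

The web has S = 14 species and L = 21 feeding links.
C = L / (S(S−1)) = 21 / 182 = 0.1154 ≈ 0.115.

C = 0.115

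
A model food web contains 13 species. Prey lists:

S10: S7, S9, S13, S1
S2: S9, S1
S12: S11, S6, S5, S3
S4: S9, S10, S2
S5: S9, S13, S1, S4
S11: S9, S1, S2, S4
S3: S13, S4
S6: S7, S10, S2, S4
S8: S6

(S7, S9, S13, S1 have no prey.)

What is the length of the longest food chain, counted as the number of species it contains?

One longest chain: S7 → S10 → S4 → S6 → S8.
It has 5 species and 4 links.

5 species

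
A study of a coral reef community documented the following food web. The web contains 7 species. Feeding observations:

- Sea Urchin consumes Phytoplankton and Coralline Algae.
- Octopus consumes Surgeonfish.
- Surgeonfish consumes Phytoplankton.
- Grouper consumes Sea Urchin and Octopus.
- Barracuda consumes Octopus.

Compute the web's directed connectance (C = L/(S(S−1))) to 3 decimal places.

C = 0.167

The web has S = 7 species and L = 7 feeding links.
C = L / (S(S−1)) = 7 / 42 = 0.1667 ≈ 0.167.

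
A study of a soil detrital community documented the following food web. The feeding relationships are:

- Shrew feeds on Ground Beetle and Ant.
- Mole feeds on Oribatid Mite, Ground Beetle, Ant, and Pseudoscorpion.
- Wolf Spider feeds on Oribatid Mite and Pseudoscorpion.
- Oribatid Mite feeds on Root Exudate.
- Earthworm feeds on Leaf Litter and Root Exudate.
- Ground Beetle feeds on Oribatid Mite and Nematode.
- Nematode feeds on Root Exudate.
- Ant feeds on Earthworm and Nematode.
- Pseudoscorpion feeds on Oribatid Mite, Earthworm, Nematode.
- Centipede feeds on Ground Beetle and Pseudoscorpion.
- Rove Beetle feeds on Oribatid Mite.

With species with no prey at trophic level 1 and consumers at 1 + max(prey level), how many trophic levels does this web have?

Basal resources (level 1): Leaf Litter, Root Exudate.
Root Exudate → Oribatid Mite → Pseudoscorpion → Centipede gives Centipede level 4.
No species has a prey at level 4, so no species reaches level 5.

4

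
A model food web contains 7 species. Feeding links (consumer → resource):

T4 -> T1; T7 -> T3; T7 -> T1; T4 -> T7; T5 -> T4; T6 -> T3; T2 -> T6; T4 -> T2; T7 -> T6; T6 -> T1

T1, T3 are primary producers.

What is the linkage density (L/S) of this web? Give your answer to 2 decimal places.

L/S = 1.43

There are L = 10 links among S = 7 species.
L/S = 10/7 = 1.4286 ≈ 1.43.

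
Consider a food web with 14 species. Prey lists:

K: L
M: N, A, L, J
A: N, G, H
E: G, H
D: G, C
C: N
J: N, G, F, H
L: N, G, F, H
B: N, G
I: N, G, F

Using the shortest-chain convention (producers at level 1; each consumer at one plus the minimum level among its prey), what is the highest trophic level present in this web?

Producers (level 1): N, G, F, H.
Following each consumer down to its lowest-level prey: N → L → K (levels 1 through 3).
All prey of K (L 2) are at level 2 or above, so K is at level 1 + 2 = 3.
Every consumer has at least one prey at level 2 or below, so none exceeds level 3.

3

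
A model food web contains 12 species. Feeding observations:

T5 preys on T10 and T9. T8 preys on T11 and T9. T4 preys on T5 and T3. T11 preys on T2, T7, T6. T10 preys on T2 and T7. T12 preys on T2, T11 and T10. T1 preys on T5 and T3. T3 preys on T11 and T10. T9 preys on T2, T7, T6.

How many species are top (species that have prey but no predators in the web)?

4

Top species (has prey, but nothing eats it): T12, T8, T4, T1.
Count: 4.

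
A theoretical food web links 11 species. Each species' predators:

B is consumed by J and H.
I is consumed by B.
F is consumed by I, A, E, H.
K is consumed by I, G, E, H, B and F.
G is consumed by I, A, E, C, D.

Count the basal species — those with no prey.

Basal species (no prey listed): K.
Count: 1.

1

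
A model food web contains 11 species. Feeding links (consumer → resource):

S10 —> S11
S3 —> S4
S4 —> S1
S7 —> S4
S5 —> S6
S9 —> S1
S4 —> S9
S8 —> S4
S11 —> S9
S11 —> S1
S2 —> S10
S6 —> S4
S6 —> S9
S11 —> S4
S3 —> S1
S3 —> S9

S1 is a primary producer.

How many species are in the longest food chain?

One longest chain: S1 → S9 → S4 → S11 → S10 → S2.
It has 6 species and 5 links.

6 species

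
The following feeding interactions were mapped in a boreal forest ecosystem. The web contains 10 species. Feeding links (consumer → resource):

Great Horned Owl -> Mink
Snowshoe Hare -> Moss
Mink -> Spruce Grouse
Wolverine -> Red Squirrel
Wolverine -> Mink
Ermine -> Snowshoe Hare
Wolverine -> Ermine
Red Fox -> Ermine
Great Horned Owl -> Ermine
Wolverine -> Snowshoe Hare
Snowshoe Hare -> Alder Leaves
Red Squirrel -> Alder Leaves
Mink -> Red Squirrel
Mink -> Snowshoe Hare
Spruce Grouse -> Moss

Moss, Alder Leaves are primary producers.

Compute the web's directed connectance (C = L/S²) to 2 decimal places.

C = 0.15

The web has S = 10 species and L = 15 feeding links.
C = L / S² = 15 / 100 = 0.1500 ≈ 0.15.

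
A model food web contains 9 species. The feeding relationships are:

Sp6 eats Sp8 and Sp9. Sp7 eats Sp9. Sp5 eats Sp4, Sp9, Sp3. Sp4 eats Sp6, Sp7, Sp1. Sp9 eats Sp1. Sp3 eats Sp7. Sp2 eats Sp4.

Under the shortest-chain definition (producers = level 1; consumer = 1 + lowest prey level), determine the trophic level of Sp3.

Sp1 is a producer → level 1.
Sp9 eats Sp1 → level 2.
Sp7 eats Sp9 → level 3.
Sp3 eats Sp7 → level 4.
No prey of Sp3 is below level 3, so 4 is the minimum.

Trophic level 4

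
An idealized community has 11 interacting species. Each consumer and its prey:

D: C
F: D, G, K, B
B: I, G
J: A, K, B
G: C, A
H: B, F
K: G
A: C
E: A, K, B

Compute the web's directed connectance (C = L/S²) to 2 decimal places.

The web has S = 11 species and L = 19 feeding links.
C = L / S² = 19 / 121 = 0.1570 ≈ 0.16.

C = 0.16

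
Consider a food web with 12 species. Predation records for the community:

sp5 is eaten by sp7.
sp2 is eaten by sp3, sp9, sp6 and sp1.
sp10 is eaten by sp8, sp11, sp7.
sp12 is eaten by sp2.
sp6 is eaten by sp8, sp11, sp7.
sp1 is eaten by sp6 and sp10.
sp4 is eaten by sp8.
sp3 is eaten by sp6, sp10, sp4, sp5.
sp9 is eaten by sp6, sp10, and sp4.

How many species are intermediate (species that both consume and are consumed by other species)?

8

Intermediate species (has both prey and predators): sp2, sp9, sp1, sp3, sp4, sp10, sp6, sp5.
Count: 8.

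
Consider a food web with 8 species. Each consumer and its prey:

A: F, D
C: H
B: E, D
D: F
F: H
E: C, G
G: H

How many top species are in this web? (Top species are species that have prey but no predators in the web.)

Top species (has prey, but nothing eats it): B, A.
Count: 2.

2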